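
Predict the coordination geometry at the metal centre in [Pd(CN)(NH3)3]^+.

square planar

Each cyanide is −1; ammonia is neutral; balancing the +1 overall charge requires Pd(II).
Group 10 minus oxidation state 2 gives a d⁸ configuration.
Coordination number: 4.
A 4d d⁸ ion has a large crystal-field splitting; square planar leaves the high-energy d_{x²−y²} orbital empty and maximises CFSE.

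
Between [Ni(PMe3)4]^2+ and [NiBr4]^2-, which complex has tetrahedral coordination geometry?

[NiBr4]^2-

For [Ni(PMe3)4]^2+: Ligand charges: trimethylphosphine is neutral. With an overall charge of +2 the nickel centre must be in the +2 oxidation state. Nickel is a group-10 element; Ni(II) is therefore d⁸. Trimethylphosphine is a strong-field ligand (high in the spectrochemical series). A 3d d⁸ ion with strong-field ligands gains enough CFSE to favour square planar over tetrahedral. → square planar.
For [NiBr4]^2-: Ligand charges: each bromide is −1. With an overall charge of −2 the nickel centre must be in the +2 oxidation state. Nickel is a group-10 element; Ni(II) is therefore d⁸. Bromide is a weak-field ligand. With weak-field ligands the CFSE gain from square planar is small, so a 3d d⁸ ion takes the sterically preferred tetrahedral geometry. → tetrahedral.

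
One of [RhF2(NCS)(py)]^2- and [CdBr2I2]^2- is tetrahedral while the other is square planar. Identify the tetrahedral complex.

For [RhF2(NCS)(py)]^2-: Summing ligand charges against the −2 overall charge gives an oxidation state of +1 for rhodium. Rh sits in group 9, so the d-electron count is 9 − 1 = 8. A 4d d⁸ ion has a large crystal-field splitting; square planar leaves the high-energy d_{x²−y²} orbital empty and maximises CFSE. → square planar.
For [CdBr2I2]^2-: Each bromide is −1; each iodide is −1; balancing the −2 overall charge requires Cd(II). Cadmium is a group-12 element; Cd(II) is therefore d¹⁰. A d¹⁰ ion has no crystal-field stabilisation preference between square planar and tetrahedral, so four ligands adopt the sterically favoured tetrahedral geometry. → tetrahedral.

[CdBr2I2]^2-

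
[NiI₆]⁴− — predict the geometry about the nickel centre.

octahedral

Summing ligand charges against the −4 overall charge gives an oxidation state of +2 for nickel.
Nickel is a group-10 element; Ni(II) is therefore d⁸.
With 6 monodentate ligands the coordination number is 6.
Six donors around a single metal centre give an octahedral coordination sphere.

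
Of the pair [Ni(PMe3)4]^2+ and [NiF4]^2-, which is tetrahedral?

For [Ni(PMe3)4]^2+: Trimethylphosphine is neutral; balancing the +2 overall charge requires Ni(II). Group 10 minus oxidation state 2 gives a d⁸ configuration. Trimethylphosphine is a strong-field ligand (high in the spectrochemical series). A 3d d⁸ ion with strong-field ligands gains enough CFSE to favour square planar over tetrahedral. → square planar.
For [NiF4]^2-: Summing ligand charges against the −2 overall charge gives an oxidation state of +2 for nickel. Group 10 minus oxidation state 2 gives a d⁸ configuration. Fluoride is a weak-field ligand. With weak-field ligands the CFSE gain from square planar is small, so a 3d d⁸ ion takes the sterically preferred tetrahedral geometry. → tetrahedral.

[NiF4]^2-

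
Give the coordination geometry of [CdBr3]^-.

Summing ligand charges against the −1 overall charge gives an oxidation state of +2 for cadmium.
Cd sits in group 12, so the d-electron count is 12 − 2 = 10.
With 3 monodentate ligands the coordination number is 3.
Three ligands around a d¹⁰ centre minimise repulsion in a trigonal-planar arrangement.

trigonal planar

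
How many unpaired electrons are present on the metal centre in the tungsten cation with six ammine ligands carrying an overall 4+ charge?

Summing ligand charges against the +4 overall charge gives an oxidation state of +4 for tungsten.
W sits in group 6, so the d-electron count is 6 − 4 = 2.
In an octahedral field the d² configuration is t₂g²e_g⁰ (only one arrangement possible), giving 2 unpaired electrons.

2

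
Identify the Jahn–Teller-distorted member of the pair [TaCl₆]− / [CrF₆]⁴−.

[CrF₆]⁴−

[TaCl₆]−: Ligand charges: each chloride is −1. With an overall charge of −1 the tantalum centre must be in the +5 oxidation state. Group 5 minus oxidation state 5 gives a d⁰ configuration. The d⁰ configuration leaves the e_g set evenly filled (or empty) — no strong Jahn–Teller driving force.
[CrF₆]⁴−: Summing ligand charges against the −4 overall charge gives an oxidation state of +2 for chromium. Chromium is a group-6 element; Cr(II) is therefore d⁴. Fluoride is a weak-field ligand for a first-row metal, so the complex is high-spin. The t₂g³e_g¹ (high-spin) configuration has an unevenly filled e_g set; the Jahn–Teller theorem predicts a tetragonal distortion (typically axial elongation) to lift the degeneracy.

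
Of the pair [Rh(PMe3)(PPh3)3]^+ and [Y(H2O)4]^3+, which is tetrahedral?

[Y(H2O)4]^3+

For [Rh(PMe3)(PPh3)3]^+: Ligand charges: trimethylphosphine is neutral; triphenylphosphine is neutral. With an overall charge of +1 the rhodium centre must be in the +1 oxidation state. Rh sits in group 9, so the d-electron count is 9 − 1 = 8. A 4d d⁸ ion has a large crystal-field splitting; square planar leaves the high-energy d_{x²−y²} orbital empty and maximises CFSE. → square planar.
For [Y(H2O)4]^3+: Ligand charges: water is neutral. With an overall charge of +3 the yttrium centre must be in the +3 oxidation state. Y sits in group 3, so the d-electron count is 3 − 3 = 0. A d⁰ ion has no crystal-field stabilisation preference between square planar and tetrahedral, so four ligands adopt the sterically favoured tetrahedral geometry. → tetrahedral.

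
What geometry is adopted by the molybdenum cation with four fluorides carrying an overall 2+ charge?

tetrahedral

Ligand charges: each fluoride is −1. With an overall charge of +2 the molybdenum centre must be in the +6 oxidation state.
Molybdenum is a group-6 element; Mo(VI) is therefore d⁰.
With 4 monodentate ligands the coordination number is 4.
A d⁰ ion has no crystal-field stabilisation preference between square planar and tetrahedral, so four ligands adopt the sterically favoured tetrahedral geometry.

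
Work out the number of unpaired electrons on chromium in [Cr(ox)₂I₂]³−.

Summing ligand charges against the −3 overall charge gives an oxidation state of +3 for chromium.
Chromium is a group-6 element; Cr(III) is therefore d³.
Counting donor atoms: 2×oxalate (bidentate) → 4 donors; 2×iodide (monodentate) → 2 donors. Coordination number = 6.
In an octahedral field the d³ configuration is t₂g³e_g⁰ (only one arrangement possible), giving 3 unpaired electrons.

3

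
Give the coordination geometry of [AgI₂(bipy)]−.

tetrahedral

Ligand charges: each iodide is −1; 2,2′-bipyridine is neutral. With an overall charge of −1 the silver centre must be in the +1 oxidation state.
Group 11 minus oxidation state 1 gives a d¹⁰ configuration.
Counting donor atoms: 2×iodide (monodentate) → 2 donors; 1×2,2′-bipyridine (bidentate) → 2 donors. Coordination number = 4.
A d¹⁰ ion has no crystal-field stabilisation preference between square planar and tetrahedral, so four ligands adopt the sterically favoured tetrahedral geometry.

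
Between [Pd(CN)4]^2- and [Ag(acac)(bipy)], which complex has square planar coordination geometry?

[Pd(CN)4]^2-

For [Pd(CN)4]^2-: Ligand charges: each cyanide is −1. With an overall charge of −2 the palladium centre must be in the +2 oxidation state. Palladium is a group-10 element; Pd(II) is therefore d⁸. A 4d d⁸ ion has a large crystal-field splitting; square planar leaves the high-energy d_{x²−y²} orbital empty and maximises CFSE. → square planar.
For [Ag(acac)(bipy)]: Each acetylacetonate is −1; 2,2′-bipyridine is neutral; balancing the 0 overall charge requires Ag(I). Group 11 minus oxidation state 1 gives a d¹⁰ configuration. A d¹⁰ ion has no crystal-field stabilisation preference between square planar and tetrahedral, so four ligands adopt the sterically favoured tetrahedral geometry. → tetrahedral.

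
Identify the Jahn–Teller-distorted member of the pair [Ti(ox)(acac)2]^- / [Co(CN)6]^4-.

[Co(CN)6]^4-

[Ti(ox)(acac)2]^-: Ligand charges: each oxalate is −2; each acetylacetonate is −1. With an overall charge of −1 the titanium centre must be in the +3 oxidation state. Group 4 minus oxidation state 3 gives a d¹ configuration. The d¹ configuration leaves the e_g set evenly filled (or empty) — no strong Jahn–Teller driving force.
[Co(CN)6]^4-: Ligand charges: each cyanide is −1. With an overall charge of −4 the cobalt centre must be in the +2 oxidation state. Cobalt is a group-9 element; Co(II) is therefore d⁷. Cyanide is a strong-field ligand (high in the spectrochemical series) for a first-row metal, so the complex is low-spin. The t₂g⁶e_g¹ (low-spin) configuration has an unevenly filled e_g set; the Jahn–Teller theorem predicts a tetragonal distortion (typically axial elongation) to lift the degeneracy.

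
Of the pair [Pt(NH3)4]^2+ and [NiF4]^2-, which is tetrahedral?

For [Pt(NH3)4]^2+: Ligand charges: ammonia is neutral. With an overall charge of +2 the platinum centre must be in the +2 oxidation state. Platinum is a group-10 element; Pt(II) is therefore d⁸. A 5d d⁸ ion has a large crystal-field splitting; square planar leaves the high-energy d_{x²−y²} orbital empty and maximises CFSE. → square planar.
For [NiF4]^2-: Ligand charges: each fluoride is −1. With an overall charge of −2 the nickel centre must be in the +2 oxidation state. Group 10 minus oxidation state 2 gives a d⁸ configuration. Fluoride is a weak-field ligand. With weak-field ligands the CFSE gain from square planar is small, so a 3d d⁸ ion takes the sterically preferred tetrahedral geometry. → tetrahedral.

[NiF4]^2-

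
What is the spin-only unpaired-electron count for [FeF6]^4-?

4 unpaired electrons

Summing ligand charges against the −4 overall charge gives an oxidation state of +2 for iron.
Iron is a group-8 element; Fe(II) is therefore d⁶.
The spin state decides the count: Fluoride is a weak-field ligand for a first-row metal, so the complex is high-spin.
An octahedral high-spin d⁶ ion is t₂g⁴e_g², giving 4 unpaired electrons.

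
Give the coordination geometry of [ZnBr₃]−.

trigonal planar

Summing ligand charges against the −1 overall charge gives an oxidation state of +2 for zinc.
Zinc is a group-12 element; Zn(II) is therefore d¹⁰.
Coordination number: 3.
Three ligands around a d¹⁰ centre minimise repulsion in a trigonal-planar arrangement.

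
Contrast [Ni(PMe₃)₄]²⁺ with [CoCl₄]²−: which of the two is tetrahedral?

[CoCl₄]²−

For [Ni(PMe₃)₄]²⁺: Trimethylphosphine is neutral; balancing the +2 overall charge requires Ni(II). Ni sits in group 10, so the d-electron count is 10 − 2 = 8. Trimethylphosphine is a strong-field ligand (high in the spectrochemical series). A 3d d⁸ ion with strong-field ligands gains enough CFSE to favour square planar over tetrahedral. → square planar.
For [CoCl₄]²−: Summing ligand charges against the −2 overall charge gives an oxidation state of +2 for cobalt. Co sits in group 9, so the d-electron count is 9 − 2 = 7. For a high-spin 3d d⁷ ion with weak-field ligands the small Δₜ gives little square-planar CFSE advantage, so four ligands adopt the sterically favoured tetrahedral geometry. → tetrahedral.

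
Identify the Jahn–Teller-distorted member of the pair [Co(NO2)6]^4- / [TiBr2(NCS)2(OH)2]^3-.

[Co(NO2)6]^4-: Ligand charges: each nitro (N-bound nitrite) is −1. With an overall charge of −4 the cobalt centre must be in the +2 oxidation state. Cobalt is a group-9 element; Co(II) is therefore d⁷. Nitro (N-bound nitrite) is a strong-field ligand (high in the spectrochemical series) for a first-row metal, so the complex is low-spin. The t₂g⁶e_g¹ (low-spin) configuration has an unevenly filled e_g set; the Jahn–Teller theorem predicts a tetragonal distortion (typically axial elongation) to lift the degeneracy.
[TiBr2(NCS)2(OH)2]^3-: Summing ligand charges against the −3 overall charge gives an oxidation state of +3 for titanium. Titanium is a group-4 element; Ti(III) is therefore d¹. The d¹ configuration leaves the e_g set evenly filled (or empty) — no strong Jahn–Teller driving force.

[Co(NO2)6]^4-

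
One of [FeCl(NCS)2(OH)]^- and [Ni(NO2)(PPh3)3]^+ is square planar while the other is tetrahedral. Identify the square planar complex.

For [FeCl(NCS)2(OH)]^-: Each chloride is −1; each isothiocyanate is −1; each hydroxide is −1; balancing the −1 overall charge requires Fe(III). Fe sits in group 8, so the d-electron count is 8 − 3 = 5. A high-spin d⁵ ion has zero CFSE in either geometry, so four ligands adopt the sterically favoured tetrahedral geometry. → tetrahedral.
For [Ni(NO2)(PPh3)3]^+: Each nitro (N-bound nitrite) is −1; triphenylphosphine is neutral; balancing the +1 overall charge requires Ni(II). Ni sits in group 10, so the d-electron count is 10 − 2 = 8. Nitro (N-bound nitrite) and triphenylphosphine are strong-field ligands (high in the spectrochemical series). A 3d d⁸ ion with strong-field ligands gains enough CFSE to favour square planar over tetrahedral. → square planar.

[Ni(NO2)(PPh3)3]^+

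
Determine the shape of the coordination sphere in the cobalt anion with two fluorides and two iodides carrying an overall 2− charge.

Ligand charges: each fluoride is −1; each iodide is −1. With an overall charge of −2 the cobalt centre must be in the +2 oxidation state.
Co sits in group 9, so the d-electron count is 9 − 2 = 7.
With 4 monodentate ligands the coordination number is 4.
Fluoride and iodide are weak-field ligands.
For a high-spin 3d d⁷ ion with weak-field ligands the small Δₜ gives little square-planar CFSE advantage, so four ligands adopt the sterically favoured tetrahedral geometry.

tetrahedral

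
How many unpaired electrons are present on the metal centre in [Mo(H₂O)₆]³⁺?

Ligand charges: water is neutral. With an overall charge of +3 the molybdenum centre must be in the +3 oxidation state.
Molybdenum is a group-6 element; Mo(III) is therefore d³.
In an octahedral field the d³ configuration is t₂g³e_g⁰ (only one arrangement possible), giving 3 unpaired electrons.

3 unpaired electrons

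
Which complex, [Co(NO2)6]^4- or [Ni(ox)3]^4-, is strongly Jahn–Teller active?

[Co(NO2)6]^4-

[Co(NO2)6]^4-: Each nitro (N-bound nitrite) is −1; balancing the −4 overall charge requires Co(II). Group 9 minus oxidation state 2 gives a d⁷ configuration. Nitro (N-bound nitrite) is a strong-field ligand (high in the spectrochemical series) for a first-row metal, so the complex is low-spin. The t₂g⁶e_g¹ (low-spin) configuration has an unevenly filled e_g set; the Jahn–Teller theorem predicts a tetragonal distortion (typically axial elongation) to lift the degeneracy.
[Ni(ox)3]^4-: Summing ligand charges against the −4 overall charge gives an oxidation state of +2 for nickel. Nickel is a group-10 element; Ni(II) is therefore d⁸. The d⁸ configuration leaves the e_g set evenly filled (or empty) — no strong Jahn–Teller driving force.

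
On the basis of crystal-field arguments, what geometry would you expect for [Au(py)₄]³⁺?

square planar

Pyridine is neutral; balancing the +3 overall charge requires Au(III).
Au sits in group 11, so the d-electron count is 11 − 3 = 8.
With 4 monodentate ligands the coordination number is 4.
A 5d d⁸ ion has a large crystal-field splitting; square planar leaves the high-energy d_{x²−y²} orbital empty and maximises CFSE.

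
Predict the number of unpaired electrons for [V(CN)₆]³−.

Each cyanide is −1; balancing the −3 overall charge requires V(III).
Group 5 minus oxidation state 3 gives a d² configuration.
In an octahedral field the d² configuration is t₂g²e_g⁰ (only one arrangement possible), giving 2 unpaired electrons.

2 unpaired electrons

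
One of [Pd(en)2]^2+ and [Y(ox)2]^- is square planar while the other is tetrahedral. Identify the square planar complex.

For [Pd(en)2]^2+: Summing ligand charges against the +2 overall charge gives an oxidation state of +2 for palladium. Group 10 minus oxidation state 2 gives a d⁸ configuration. A 4d d⁸ ion has a large crystal-field splitting; square planar leaves the high-energy d_{x²−y²} orbital empty and maximises CFSE. → square planar.
For [Y(ox)2]^-: Summing ligand charges against the −1 overall charge gives an oxidation state of +3 for yttrium. Y sits in group 3, so the d-electron count is 3 − 3 = 0. A d⁰ ion has no crystal-field stabilisation preference between square planar and tetrahedral, so four ligands adopt the sterically favoured tetrahedral geometry. → tetrahedral.

[Pd(en)2]^2+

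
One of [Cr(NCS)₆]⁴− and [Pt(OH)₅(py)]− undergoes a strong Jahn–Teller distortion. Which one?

[Cr(NCS)₆]⁴−

[Cr(NCS)₆]⁴−: Ligand charges: each isothiocyanate is −1. With an overall charge of −4 the chromium centre must be in the +2 oxidation state. Group 6 minus oxidation state 2 gives a d⁴ configuration. Isothiocyanate is a weak-field ligand for a first-row metal, so the complex is high-spin. The t₂g³e_g¹ (high-spin) configuration has an unevenly filled e_g set; the Jahn–Teller theorem predicts a tetragonal distortion (typically axial elongation) to lift the degeneracy.
[Pt(OH)₅(py)]−: Ligand charges: each hydroxide is −1; pyridine is neutral. With an overall charge of −1 the platinum centre must be in the +4 oxidation state. Platinum is a group-10 element; Pt(IV) is therefore d⁶. A 5d ion has a large Δₒ and is invariably low-spin. The d⁶ configuration leaves the e_g set evenly filled (or empty) — no strong Jahn–Teller driving force.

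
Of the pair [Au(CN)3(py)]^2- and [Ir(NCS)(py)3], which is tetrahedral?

For [Au(CN)3(py)]^2-: Summing ligand charges against the −2 overall charge gives an oxidation state of +1 for gold. Group 11 minus oxidation state 1 gives a d¹⁰ configuration. A d¹⁰ ion has no crystal-field stabilisation preference between square planar and tetrahedral, so four ligands adopt the sterically favoured tetrahedral geometry. → tetrahedral.
For [Ir(NCS)(py)3]: Each isothiocyanate is −1; pyridine is neutral; balancing the 0 overall charge requires Ir(I). Group 9 minus oxidation state 1 gives a d⁸ configuration. A 5d d⁸ ion has a large crystal-field splitting; square planar leaves the high-energy d_{x²−y²} orbital empty and maximises CFSE. → square planar.

[Au(CN)3(py)]^2-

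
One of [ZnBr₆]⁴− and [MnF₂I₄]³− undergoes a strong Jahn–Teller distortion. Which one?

[ZnBr₆]⁴−: Ligand charges: each bromide is −1. With an overall charge of −4 the zinc centre must be in the +2 oxidation state. Zn sits in group 12, so the d-electron count is 12 − 2 = 10. The d¹⁰ configuration leaves the e_g set evenly filled (or empty) — no strong Jahn–Teller driving force.
[MnF₂I₄]³−: Summing ligand charges against the −3 overall charge gives an oxidation state of +3 for manganese. Mn sits in group 7, so the d-electron count is 7 − 3 = 4. Fluoride and iodide are weak-field ligands for a first-row metal, so the complex is high-spin. The t₂g³e_g¹ (high-spin) configuration has an unevenly filled e_g set; the Jahn–Teller theorem predicts a tetragonal distortion (typically axial elongation) to lift the degeneracy.

[MnF₂I₄]³−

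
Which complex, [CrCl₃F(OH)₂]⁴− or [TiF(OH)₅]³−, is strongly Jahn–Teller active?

[CrCl₃F(OH)₂]⁴−

[CrCl₃F(OH)₂]⁴−: Ligand charges: each chloride is −1; each fluoride is −1; each hydroxide is −1. With an overall charge of −4 the chromium centre must be in the +2 oxidation state. Group 6 minus oxidation state 2 gives a d⁴ configuration. Chloride, fluoride, and hydroxide are weak-field ligands for a first-row metal, so the complex is high-spin. The t₂g³e_g¹ (high-spin) configuration has an unevenly filled e_g set; the Jahn–Teller theorem predicts a tetragonal distortion (typically axial elongation) to lift the degeneracy.
[TiF(OH)₅]³−: Each fluoride is −1; each hydroxide is −1; balancing the −3 overall charge requires Ti(III). Ti sits in group 4, so the d-electron count is 4 − 3 = 1. The d¹ configuration leaves the e_g set evenly filled (or empty) — no strong Jahn–Teller driving force.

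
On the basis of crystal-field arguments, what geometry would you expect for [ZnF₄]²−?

Ligand charges: each fluoride is −1. With an overall charge of −2 the zinc centre must be in the +2 oxidation state.
Zn sits in group 12, so the d-electron count is 12 − 2 = 10.
Coordination number: 4.
A d¹⁰ ion has no crystal-field stabilisation preference between square planar and tetrahedral, so four ligands adopt the sterically favoured tetrahedral geometry.

tetrahedral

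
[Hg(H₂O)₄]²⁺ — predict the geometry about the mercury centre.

Ligand charges: water is neutral. With an overall charge of +2 the mercury centre must be in the +2 oxidation state.
Mercury is a group-12 element; Hg(II) is therefore d¹⁰.
With 4 monodentate ligands the coordination number is 4.
A d¹⁰ ion has no crystal-field stabilisation preference between square planar and tetrahedral, so four ligands adopt the sterically favoured tetrahedral geometry.

tetrahedral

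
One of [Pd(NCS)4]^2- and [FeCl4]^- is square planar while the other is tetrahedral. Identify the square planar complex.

[Pd(NCS)4]^2-

For [Pd(NCS)4]^2-: Each isothiocyanate is −1; balancing the −2 overall charge requires Pd(II). Group 10 minus oxidation state 2 gives a d⁸ configuration. A 4d d⁸ ion has a large crystal-field splitting; square planar leaves the high-energy d_{x²−y²} orbital empty and maximises CFSE. → square planar.
For [FeCl4]^-: Summing ligand charges against the −1 overall charge gives an oxidation state of +3 for iron. Iron is a group-8 element; Fe(III) is therefore d⁵. A high-spin d⁵ ion has zero CFSE in either geometry, so four ligands adopt the sterically favoured tetrahedral geometry. → tetrahedral.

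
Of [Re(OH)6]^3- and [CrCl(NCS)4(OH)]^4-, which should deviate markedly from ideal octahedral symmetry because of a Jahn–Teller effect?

[Re(OH)6]^3-: Each hydroxide is −1; balancing the −3 overall charge requires Re(III). Re sits in group 7, so the d-electron count is 7 − 3 = 4. A 5d ion has a large Δₒ and is invariably low-spin. The d⁴ configuration leaves the e_g set evenly filled (or empty) — no strong Jahn–Teller driving force.
[CrCl(NCS)4(OH)]^4-: Summing ligand charges against the −4 overall charge gives an oxidation state of +2 for chromium. Group 6 minus oxidation state 2 gives a d⁴ configuration. Chloride, hydroxide, and isothiocyanate are weak-field ligands for a first-row metal, so the complex is high-spin. The t₂g³e_g¹ (high-spin) configuration has an unevenly filled e_g set; the Jahn–Teller theorem predicts a tetragonal distortion (typically axial elongation) to lift the degeneracy.

[CrCl(NCS)4(OH)]^4-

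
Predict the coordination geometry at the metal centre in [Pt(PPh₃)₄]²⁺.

Summing ligand charges against the +2 overall charge gives an oxidation state of +2 for platinum.
Group 10 minus oxidation state 2 gives a d⁸ configuration.
With 4 monodentate ligands the coordination number is 4.
A 5d d⁸ ion has a large crystal-field splitting; square planar leaves the high-energy d_{x²−y²} orbital empty and maximises CFSE.

square planar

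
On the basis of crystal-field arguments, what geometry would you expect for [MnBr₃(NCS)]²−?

Ligand charges: each bromide is −1; each isothiocyanate is −1. With an overall charge of −2 the manganese centre must be in the +2 oxidation state.
Group 7 minus oxidation state 2 gives a d⁵ configuration.
With 4 monodentate ligands the coordination number is 4.
Bromide and isothiocyanate are weak-field ligands.
A high-spin d⁵ ion has zero CFSE in either geometry, so four ligands adopt the sterically favoured tetrahedral geometry.

tetrahedral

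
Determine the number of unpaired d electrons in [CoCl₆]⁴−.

3

Each chloride is −1; balancing the −4 overall charge requires Co(II).
Group 9 minus oxidation state 2 gives a d⁷ configuration.
The spin state decides the count: Chloride is a weak-field ligand for a first-row metal, so the complex is high-spin.
An octahedral high-spin d⁷ ion is t₂g⁵e_g², giving 3 unpaired electrons.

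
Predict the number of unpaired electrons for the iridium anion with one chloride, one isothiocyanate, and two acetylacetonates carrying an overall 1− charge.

0

Ligand charges: each chloride is −1; each isothiocyanate is −1; each acetylacetonate is −1. With an overall charge of −1 the iridium centre must be in the +3 oxidation state.
Group 9 minus oxidation state 3 gives a d⁶ configuration.
Counting donor atoms: 1×chloride (monodentate) → 1 donor; 1×isothiocyanate (monodentate) → 1 donor; 2×acetylacetonate (bidentate) → 4 donors. Coordination number = 6.
The spin state decides the count: a 5d ion has a large Δₒ and is invariably low-spin.
An octahedral low-spin d⁶ ion is t₂g⁶e_g⁰, giving 0 unpaired electrons.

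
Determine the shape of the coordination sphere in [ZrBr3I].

Summing ligand charges against the 0 overall charge gives an oxidation state of +4 for zirconium.
Zirconium is a group-4 element; Zr(IV) is therefore d⁰.
Coordination number: 4.
A d⁰ ion has no crystal-field stabilisation preference between square planar and tetrahedral, so four ligands adopt the sterically favoured tetrahedral geometry.

tetrahedral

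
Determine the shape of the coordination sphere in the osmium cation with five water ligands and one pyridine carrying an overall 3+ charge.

octahedral

Summing ligand charges against the +3 overall charge gives an oxidation state of +3 for osmium.
Osmium is a group-8 element; Os(III) is therefore d⁵.
With 6 monodentate ligands the coordination number is 6.
Six donors around a single metal centre give an octahedral coordination sphere.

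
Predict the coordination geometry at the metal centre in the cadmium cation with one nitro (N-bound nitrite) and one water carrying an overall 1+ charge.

Summing ligand charges against the +1 overall charge gives an oxidation state of +2 for cadmium.
Group 12 minus oxidation state 2 gives a d¹⁰ configuration.
With 2 monodentate ligands the coordination number is 2.
A d¹⁰ ion with only two ligands adopts a linear arrangement (sp hybridisation; no CFSE preference).

linear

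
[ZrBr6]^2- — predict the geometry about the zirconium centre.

Ligand charges: each bromide is −1. With an overall charge of −2 the zirconium centre must be in the +4 oxidation state.
Zr sits in group 4, so the d-electron count is 4 − 4 = 0.
With 6 monodentate ligands the coordination number is 6.
Six donors around a single metal centre give an octahedral coordination sphere.

octahedral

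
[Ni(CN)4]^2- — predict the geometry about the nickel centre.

Summing ligand charges against the −2 overall charge gives an oxidation state of +2 for nickel.
Group 10 minus oxidation state 2 gives a d⁸ configuration.
With 4 monodentate ligands the coordination number is 4.
Cyanide is a strong-field ligand (high in the spectrochemical series).
A 3d d⁸ ion with strong-field ligands gains enough CFSE to favour square planar over tetrahedral.

square planar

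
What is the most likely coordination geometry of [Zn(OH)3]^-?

trigonal planar

Each hydroxide is −1; balancing the −1 overall charge requires Zn(II).
Zinc is a group-12 element; Zn(II) is therefore d¹⁰.
Coordination number: 3.
Three ligands around a d¹⁰ centre minimise repulsion in a trigonal-planar arrangement.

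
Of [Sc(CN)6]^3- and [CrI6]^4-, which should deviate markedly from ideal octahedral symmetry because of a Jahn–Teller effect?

[Sc(CN)6]^3-: Each cyanide is −1; balancing the −3 overall charge requires Sc(III). Sc sits in group 3, so the d-electron count is 3 − 3 = 0. The d⁰ configuration leaves the e_g set evenly filled (or empty) — no strong Jahn–Teller driving force.
[CrI6]^4-: Ligand charges: each iodide is −1. With an overall charge of −4 the chromium centre must be in the +2 oxidation state. Cr sits in group 6, so the d-electron count is 6 − 2 = 4. Iodide is a weak-field ligand for a first-row metal, so the complex is high-spin. The t₂g³e_g¹ (high-spin) configuration has an unevenly filled e_g set; the Jahn–Teller theorem predicts a tetragonal distortion (typically axial elongation) to lift the degeneracy.

[CrI6]^4-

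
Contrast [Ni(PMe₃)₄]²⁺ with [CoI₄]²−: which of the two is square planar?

For [Ni(PMe₃)₄]²⁺: Summing ligand charges against the +2 overall charge gives an oxidation state of +2 for nickel. Nickel is a group-10 element; Ni(II) is therefore d⁸. Trimethylphosphine is a strong-field ligand (high in the spectrochemical series). A 3d d⁸ ion with strong-field ligands gains enough CFSE to favour square planar over tetrahedral. → square planar.
For [CoI₄]²−: Ligand charges: each iodide is −1. With an overall charge of −2 the cobalt centre must be in the +2 oxidation state. Cobalt is a group-9 element; Co(II) is therefore d⁷. For a high-spin 3d d⁷ ion with weak-field ligands the small Δₜ gives little square-planar CFSE advantage, so four ligands adopt the sterically favoured tetrahedral geometry. → tetrahedral.

[Ni(PMe₃)₄]²⁺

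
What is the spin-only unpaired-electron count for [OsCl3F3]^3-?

1

Summing ligand charges against the −3 overall charge gives an oxidation state of +3 for osmium.
Os sits in group 8, so the d-electron count is 8 − 3 = 5.
The spin state decides the count: a 5d ion has a large Δₒ and is invariably low-spin.
An octahedral low-spin d⁵ ion is t₂g⁵e_g⁰, giving 1 unpaired electron.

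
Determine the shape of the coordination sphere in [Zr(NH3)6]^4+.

octahedral

Ammonia is neutral; balancing the +4 overall charge requires Zr(IV).
Group 4 minus oxidation state 4 gives a d⁰ configuration.
Coordination number: 6.
Six donors around a single metal centre give an octahedral coordination sphere.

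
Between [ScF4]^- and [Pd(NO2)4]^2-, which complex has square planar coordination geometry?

[Pd(NO2)4]^2-

For [ScF4]^-: Each fluoride is −1; balancing the −1 overall charge requires Sc(III). Group 3 minus oxidation state 3 gives a d⁰ configuration. A d⁰ ion has no crystal-field stabilisation preference between square planar and tetrahedral, so four ligands adopt the sterically favoured tetrahedral geometry. → tetrahedral.
For [Pd(NO2)4]^2-: Summing ligand charges against the −2 overall charge gives an oxidation state of +2 for palladium. Palladium is a group-10 element; Pd(II) is therefore d⁸. A 4d d⁸ ion has a large crystal-field splitting; square planar leaves the high-energy d_{x²−y²} orbital empty and maximises CFSE. → square planar.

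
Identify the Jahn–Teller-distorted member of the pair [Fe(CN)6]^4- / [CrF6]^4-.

[CrF6]^4-

[Fe(CN)6]^4-: Ligand charges: each cyanide is −1. With an overall charge of −4 the iron centre must be in the +2 oxidation state. Iron is a group-8 element; Fe(II) is therefore d⁶. Cyanide is a strong-field ligand (high in the spectrochemical series) for a first-row metal, so the complex is low-spin. The d⁶ configuration leaves the e_g set evenly filled (or empty) — no strong Jahn–Teller driving force.
[CrF6]^4-: Each fluoride is −1; balancing the −4 overall charge requires Cr(II). Cr sits in group 6, so the d-electron count is 6 − 2 = 4. Fluoride is a weak-field ligand for a first-row metal, so the complex is high-spin. The t₂g³e_g¹ (high-spin) configuration has an unevenly filled e_g set; the Jahn–Teller theorem predicts a tetragonal distortion (typically axial elongation) to lift the degeneracy.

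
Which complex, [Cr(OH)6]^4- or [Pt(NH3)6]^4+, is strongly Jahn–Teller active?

[Cr(OH)6]^4-: Ligand charges: each hydroxide is −1. With an overall charge of −4 the chromium centre must be in the +2 oxidation state. Chromium is a group-6 element; Cr(II) is therefore d⁴. Hydroxide is a weak-field ligand for a first-row metal, so the complex is high-spin. The t₂g³e_g¹ (high-spin) configuration has an unevenly filled e_g set; the Jahn–Teller theorem predicts a tetragonal distortion (typically axial elongation) to lift the degeneracy.
[Pt(NH3)6]^4+: Summing ligand charges against the +4 overall charge gives an oxidation state of +4 for platinum. Pt sits in group 10, so the d-electron count is 10 − 4 = 6. A 5d ion has a large Δₒ and is invariably low-spin. The d⁶ configuration leaves the e_g set evenly filled (or empty) — no strong Jahn–Teller driving force.

[Cr(OH)6]^4-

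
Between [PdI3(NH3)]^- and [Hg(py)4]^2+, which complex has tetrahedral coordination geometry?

[Hg(py)4]^2+

For [PdI3(NH3)]^-: Summing ligand charges against the −1 overall charge gives an oxidation state of +2 for palladium. Group 10 minus oxidation state 2 gives a d⁸ configuration. A 4d d⁸ ion has a large crystal-field splitting; square planar leaves the high-energy d_{x²−y²} orbital empty and maximises CFSE. → square planar.
For [Hg(py)4]^2+: Ligand charges: pyridine is neutral. With an overall charge of +2 the mercury centre must be in the +2 oxidation state. Group 12 minus oxidation state 2 gives a d¹⁰ configuration. A d¹⁰ ion has no crystal-field stabilisation preference between square planar and tetrahedral, so four ligands adopt the sterically favoured tetrahedral geometry. → tetrahedral.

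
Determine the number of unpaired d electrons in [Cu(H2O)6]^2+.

1

Ligand charges: water is neutral. With an overall charge of +2 the copper centre must be in the +2 oxidation state.
Group 11 minus oxidation state 2 gives a d⁹ configuration.
In an octahedral field the d⁹ configuration is t₂g⁶e_g³ (only one arrangement possible), giving 1 unpaired electron.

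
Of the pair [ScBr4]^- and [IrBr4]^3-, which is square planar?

For [ScBr4]^-: Summing ligand charges against the −1 overall charge gives an oxidation state of +3 for scandium. Group 3 minus oxidation state 3 gives a d⁰ configuration. A d⁰ ion has no crystal-field stabilisation preference between square planar and tetrahedral, so four ligands adopt the sterically favoured tetrahedral geometry. → tetrahedral.
For [IrBr4]^3-: Ligand charges: each bromide is −1. With an overall charge of −3 the iridium centre must be in the +1 oxidation state. Iridium is a group-9 element; Ir(I) is therefore d⁸. A 5d d⁸ ion has a large crystal-field splitting; square planar leaves the high-energy d_{x²−y²} orbital empty and maximises CFSE. → square planar.

[IrBr4]^3-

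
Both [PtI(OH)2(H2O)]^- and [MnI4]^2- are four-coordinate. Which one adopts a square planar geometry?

For [PtI(OH)2(H2O)]^-: Each iodide is −1; each hydroxide is −1; water is neutral; balancing the −1 overall charge requires Pt(II). Group 10 minus oxidation state 2 gives a d⁸ configuration. A 5d d⁸ ion has a large crystal-field splitting; square planar leaves the high-energy d_{x²−y²} orbital empty and maximises CFSE. → square planar.
For [MnI4]^2-: Summing ligand charges against the −2 overall charge gives an oxidation state of +2 for manganese. Manganese is a group-7 element; Mn(II) is therefore d⁵. A high-spin d⁵ ion has zero CFSE in either geometry, so four ligands adopt the sterically favoured tetrahedral geometry. → tetrahedral.

[PtI(OH)2(H2O)]^-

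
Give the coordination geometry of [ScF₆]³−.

Summing ligand charges against the −3 overall charge gives an oxidation state of +3 for scandium.
Group 3 minus oxidation state 3 gives a d⁰ configuration.
Coordination number: 6.
Six donors around a single metal centre give an octahedral coordination sphere.

octahedral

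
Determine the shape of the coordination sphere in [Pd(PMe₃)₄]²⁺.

square planar

Trimethylphosphine is neutral; balancing the +2 overall charge requires Pd(II).
Group 10 minus oxidation state 2 gives a d⁸ configuration.
Coordination number: 4.
A 4d d⁸ ion has a large crystal-field splitting; square planar leaves the high-energy d_{x²−y²} orbital empty and maximises CFSE.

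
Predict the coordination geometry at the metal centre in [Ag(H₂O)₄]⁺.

Ligand charges: water is neutral. With an overall charge of +1 the silver centre must be in the +1 oxidation state.
Group 11 minus oxidation state 1 gives a d¹⁰ configuration.
Coordination number: 4.
A d¹⁰ ion has no crystal-field stabilisation preference between square planar and tetrahedral, so four ligands adopt the sterically favoured tetrahedral geometry.

tetrahedral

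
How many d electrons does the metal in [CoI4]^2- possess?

d7

Ligand charges: each iodide is −1. With an overall charge of −2 the cobalt centre must be in the +2 oxidation state.
Co sits in group 9, so the d-electron count is 9 − 2 = 7.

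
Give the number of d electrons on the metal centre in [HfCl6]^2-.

Summing ligand charges against the −2 overall charge gives an oxidation state of +4 for hafnium.
Hafnium is a group-4 element; Hf(IV) is therefore d⁰.

d⁰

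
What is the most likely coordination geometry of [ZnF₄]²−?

Each fluoride is −1; balancing the −2 overall charge requires Zn(II).
Zinc is a group-12 element; Zn(II) is therefore d¹⁰.
Coordination number: 4.
A d¹⁰ ion has no crystal-field stabilisation preference between square planar and tetrahedral, so four ligands adopt the sterically favoured tetrahedral geometry.

tetrahedral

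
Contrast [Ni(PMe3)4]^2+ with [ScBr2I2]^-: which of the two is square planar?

For [Ni(PMe3)4]^2+: Summing ligand charges against the +2 overall charge gives an oxidation state of +2 for nickel. Group 10 minus oxidation state 2 gives a d⁸ configuration. Trimethylphosphine is a strong-field ligand (high in the spectrochemical series). A 3d d⁸ ion with strong-field ligands gains enough CFSE to favour square planar over tetrahedral. → square planar.
For [ScBr2I2]^-: Each bromide is −1; each iodide is −1; balancing the −1 overall charge requires Sc(III). Scandium is a group-3 element; Sc(III) is therefore d⁰. A d⁰ ion has no crystal-field stabilisation preference between square planar and tetrahedral, so four ligands adopt the sterically favoured tetrahedral geometry. → tetrahedral.

[Ni(PMe3)4]^2+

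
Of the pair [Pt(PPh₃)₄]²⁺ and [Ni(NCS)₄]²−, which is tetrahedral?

[Ni(NCS)₄]²−

For [Pt(PPh₃)₄]²⁺: Triphenylphosphine is neutral; balancing the +2 overall charge requires Pt(II). Pt sits in group 10, so the d-electron count is 10 − 2 = 8. A 5d d⁸ ion has a large crystal-field splitting; square planar leaves the high-energy d_{x²−y²} orbital empty and maximises CFSE. → square planar.
For [Ni(NCS)₄]²−: Summing ligand charges against the −2 overall charge gives an oxidation state of +2 for nickel. Nickel is a group-10 element; Ni(II) is therefore d⁸. Isothiocyanate is a weak-field ligand. With weak-field ligands the CFSE gain from square planar is small, so a 3d d⁸ ion takes the sterically preferred tetrahedral geometry. → tetrahedral.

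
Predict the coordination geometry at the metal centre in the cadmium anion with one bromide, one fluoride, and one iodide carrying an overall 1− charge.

Each bromide is −1; each fluoride is −1; each iodide is −1; balancing the −1 overall charge requires Cd(II).
Cd sits in group 12, so the d-electron count is 12 − 2 = 10.
With 3 monodentate ligands the coordination number is 3.
Three ligands around a d¹⁰ centre minimise repulsion in a trigonal-planar arrangement.

trigonal planar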